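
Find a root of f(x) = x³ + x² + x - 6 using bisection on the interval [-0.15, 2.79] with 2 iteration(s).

f(x) = x³ + x² + x - 6
Initial interval: [-0.15, 2.79]

Iteration 1:
  c_1 = (-0.150000 + 2.790000)/2 = 1.320000
  f(c_1) = f(1.320000) = -0.637632
  f(a) × f(c) ≥ 0, new interval: [1.320000, 2.790000]
Iteration 2:
  c_2 = (1.320000 + 2.790000)/2 = 2.055000
  f(c_2) = f(2.055000) = 8.956341
  f(a) × f(c) < 0, new interval: [1.320000, 2.055000]

After 2 iteration(s), the approximation is c_2 = 2.055000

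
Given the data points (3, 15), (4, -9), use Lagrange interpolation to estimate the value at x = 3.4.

Lagrange interpolation formula:
P(x) = Σ yᵢ × Lᵢ(x)
where Lᵢ(x) = Π_{j≠i} (x - xⱼ)/(xᵢ - xⱼ)

L_0(3.4) = (3.4 - 4)/(3 - 4) = 0.600000
L_1(3.4) = (3.4 - 3)/(4 - 3) = 0.400000

P(3.4) = 15×L_0(3.4) + (-9)×L_1(3.4)
P(3.4) = 5.400000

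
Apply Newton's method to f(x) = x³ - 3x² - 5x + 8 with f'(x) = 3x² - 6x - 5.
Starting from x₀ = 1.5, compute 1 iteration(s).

f(x) = x³ - 3x² - 5x + 8
f'(x) = 3x² - 6x - 5
x₀ = 1.5

Newton-Raphson formula: x_{n+1} = x_n - f(x_n)/f'(x_n)

Iteration 1:
  f(1.500000) = -2.875000
  f'(1.500000) = -7.250000
  x_1 = 1.500000 - (-2.875000)/(-7.250000) = 1.103448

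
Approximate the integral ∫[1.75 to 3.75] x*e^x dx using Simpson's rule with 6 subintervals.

f(x) = x*e^x
a = 1.75, b = 3.75, n = 6
h = (b - a)/n = 0.333333

Simpson's rule: (h/3)[f(x₀) + 4f(x₁) + 2f(x₂) + ... + f(xₙ)]

x_0 = 1.7500, f(x_0) = 10.070555, coefficient = 1
x_1 = 2.0833, f(x_1) = 16.731656, coefficient = 4
x_2 = 2.4167, f(x_2) = 27.087053, coefficient = 2
x_3 = 2.7500, f(x_3) = 43.017238, coefficient = 4
x_4 = 3.0833, f(x_4) = 67.312409, coefficient = 2
x_5 = 3.4167, f(x_5) = 104.097929, coefficient = 4
x_6 = 3.7500, f(x_6) = 159.454058, coefficient = 1

I ≈ (0.333333/3) × 1013.710827 = 112.634536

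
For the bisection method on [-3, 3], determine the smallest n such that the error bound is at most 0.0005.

We need (b-a)/2^n ≤ 0.0005
(3 - (-3))/2^n ≤ 0.0005
6/2^n ≤ 0.0005
2^n ≥ 12000
n ≥ log₂(12000) = 13.55
n ≥ 14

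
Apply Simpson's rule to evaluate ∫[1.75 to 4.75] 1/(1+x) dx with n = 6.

f(x) = 1/(1+x)
a = 1.75, b = 4.75, n = 6
h = (b - a)/n = 0.500000

Simpson's rule: (h/3)[f(x₀) + 4f(x₁) + 2f(x₂) + ... + f(xₙ)]

x_0 = 1.7500, f(x_0) = 0.363636, coefficient = 1
x_1 = 2.2500, f(x_1) = 0.307692, coefficient = 4
x_2 = 2.7500, f(x_2) = 0.266667, coefficient = 2
x_3 = 3.2500, f(x_3) = 0.235294, coefficient = 4
x_4 = 3.7500, f(x_4) = 0.210526, coefficient = 2
x_5 = 4.2500, f(x_5) = 0.190476, coefficient = 4
x_6 = 4.7500, f(x_6) = 0.173913, coefficient = 1

I ≈ (0.500000/3) × 4.425786 = 0.737631
Exact value: 0.737599
Error: 0.000032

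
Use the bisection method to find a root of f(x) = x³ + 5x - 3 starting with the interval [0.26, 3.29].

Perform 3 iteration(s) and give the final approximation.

f(x) = x³ + 5x - 3
Initial interval: [0.26, 3.29]

Iteration 1:
  c_1 = (0.260000 + 3.290000)/2 = 1.775000
  f(c_1) = f(1.775000) = 11.467359
  f(a) × f(c) < 0, new interval: [0.260000, 1.775000]
Iteration 2:
  c_2 = (0.260000 + 1.775000)/2 = 1.017500
  f(c_2) = f(1.017500) = 3.140924
  f(a) × f(c) < 0, new interval: [0.260000, 1.017500]
Iteration 3:
  c_3 = (0.260000 + 1.017500)/2 = 0.638750
  f(c_3) = f(0.638750) = 0.454361
  f(a) × f(c) < 0, new interval: [0.260000, 0.638750]

After 3 iteration(s), the approximation is c_3 = 0.638750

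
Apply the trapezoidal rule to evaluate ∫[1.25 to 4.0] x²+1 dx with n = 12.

f(x) = x²+1
a = 1.25, b = 4.0, n = 12
h = (b - a)/n = 0.229167

Trapezoidal rule: (h/2)[f(x₀) + 2f(x₁) + 2f(x₂) + ... + f(xₙ)]

x_0 = 1.2500, f(x_0) = 2.562500, coefficient = 1
x_1 = 1.4792, f(x_1) = 3.187934, coefficient = 2
x_2 = 1.7083, f(x_2) = 3.918403, coefficient = 2
x_3 = 1.9375, f(x_3) = 4.753906, coefficient = 2
x_4 = 2.1667, f(x_4) = 5.694444, coefficient = 2
x_5 = 2.3958, f(x_5) = 6.740017, coefficient = 2
x_6 = 2.6250, f(x_6) = 7.890625, coefficient = 2
x_7 = 2.8542, f(x_7) = 9.146267, coefficient = 2
x_8 = 3.0833, f(x_8) = 10.506944, coefficient = 2
x_9 = 3.3125, f(x_9) = 11.972656, coefficient = 2
x_10 = 3.5417, f(x_10) = 13.543403, coefficient = 2
x_11 = 3.7708, f(x_11) = 15.219184, coefficient = 2
x_12 = 4.0000, f(x_12) = 17.000000, coefficient = 1

I ≈ (0.229167/2) × 204.710069 = 23.456362
Exact value: 23.432292
Error: 0.024070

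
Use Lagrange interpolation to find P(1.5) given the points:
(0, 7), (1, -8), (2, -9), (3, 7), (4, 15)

Lagrange interpolation formula:
P(x) = Σ yᵢ × Lᵢ(x)
where Lᵢ(x) = Π_{j≠i} (x - xⱼ)/(xᵢ - xⱼ)

L_0(1.5) = (1.5 - 1)/(0 - 1) × (1.5 - 2)/(0 - 2) × (1.5 - 3)/(0 - 3) × (1.5 - 4)/(0 - 4) = -0.039062
L_1(1.5) = (1.5 - 0)/(1 - 0) × (1.5 - 2)/(1 - 2) × (1.5 - 3)/(1 - 3) × (1.5 - 4)/(1 - 4) = 0.468750
L_2(1.5) = (1.5 - 0)/(2 - 0) × (1.5 - 1)/(2 - 1) × (1.5 - 3)/(2 - 3) × (1.5 - 4)/(2 - 4) = 0.703125
L_3(1.5) = (1.5 - 0)/(3 - 0) × (1.5 - 1)/(3 - 1) × (1.5 - 2)/(3 - 2) × (1.5 - 4)/(3 - 4) = -0.156250
L_4(1.5) = (1.5 - 0)/(4 - 0) × (1.5 - 1)/(4 - 1) × (1.5 - 2)/(4 - 2) × (1.5 - 3)/(4 - 3) = 0.023438

P(1.5) = 7×L_0(1.5) + (-8)×L_1(1.5) + (-9)×L_2(1.5) + 7×L_3(1.5) + 15×L_4(1.5)
P(1.5) = -11.093750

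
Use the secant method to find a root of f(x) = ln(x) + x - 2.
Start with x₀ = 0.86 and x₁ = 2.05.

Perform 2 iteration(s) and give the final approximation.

f(x) = ln(x) + x - 2
x₀ = 0.86, x₁ = 2.05

Secant formula: x_{n+1} = x_n - f(x_n)(x_n - x_{n-1})/(f(x_n) - f(x_{n-1}))

Iteration 1:
  f(0.860000) = -1.290823
  f(2.050000) = 0.767840
  x_2 = 2.050000 - 0.767840×(2.050000 - 0.860000)/(0.767840 - (-1.290823))
       = 1.606154
Iteration 2:
  f(2.050000) = 0.767840
  f(1.606154) = 0.079996
  x_3 = 1.606154 - 0.079996×(1.606154 - 2.050000)/(0.079996 - 0.767840)
       = 1.554535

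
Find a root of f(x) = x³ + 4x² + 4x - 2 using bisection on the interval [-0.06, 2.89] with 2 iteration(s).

f(x) = x³ + 4x² + 4x - 2
Initial interval: [-0.06, 2.89]

Iteration 1:
  c_1 = (-0.060000 + 2.890000)/2 = 1.415000
  f(c_1) = f(1.415000) = 14.502048
  f(a) × f(c) < 0, new interval: [-0.060000, 1.415000]
Iteration 2:
  c_2 = (-0.060000 + 1.415000)/2 = 0.677500
  f(c_2) = f(0.677500) = 2.857002
  f(a) × f(c) < 0, new interval: [-0.060000, 0.677500]

After 2 iteration(s), the approximation is c_2 = 0.677500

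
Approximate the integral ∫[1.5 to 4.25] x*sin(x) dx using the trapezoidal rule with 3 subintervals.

f(x) = x*sin(x)
a = 1.5, b = 4.25, n = 3
h = (b - a)/n = 0.916667

Trapezoidal rule: (h/2)[f(x₀) + 2f(x₁) + 2f(x₂) + ... + f(xₙ)]

x_0 = 1.5000, f(x_0) = 1.496242, coefficient = 1
x_1 = 2.4167, f(x_1) = 1.602443, coefficient = 2
x_2 = 3.3333, f(x_2) = -0.635227, coefficient = 2
x_3 = 4.2500, f(x_3) = -3.803705, coefficient = 1

I ≈ (0.916667/2) × -0.373029 = -0.170971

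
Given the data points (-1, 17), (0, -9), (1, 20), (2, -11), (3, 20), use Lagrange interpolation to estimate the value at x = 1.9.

Lagrange interpolation formula:
P(x) = Σ yᵢ × Lᵢ(x)
where Lᵢ(x) = Π_{j≠i} (x - xⱼ)/(xᵢ - xⱼ)

L_0(1.9) = (1.9 - 0)/(-1 - 0) × (1.9 - 1)/(-1 - 1) × (1.9 - 2)/(-1 - 2) × (1.9 - 3)/(-1 - 3) = 0.007838
L_1(1.9) = (1.9 - (-1))/(0 - (-1)) × (1.9 - 1)/(0 - 1) × (1.9 - 2)/(0 - 2) × (1.9 - 3)/(0 - 3) = -0.047850
L_2(1.9) = (1.9 - (-1))/(1 - (-1)) × (1.9 - 0)/(1 - 0) × (1.9 - 2)/(1 - 2) × (1.9 - 3)/(1 - 3) = 0.151525
L_3(1.9) = (1.9 - (-1))/(2 - (-1)) × (1.9 - 0)/(2 - 0) × (1.9 - 1)/(2 - 1) × (1.9 - 3)/(2 - 3) = 0.909150
L_4(1.9) = (1.9 - (-1))/(3 - (-1)) × (1.9 - 0)/(3 - 0) × (1.9 - 1)/(3 - 1) × (1.9 - 2)/(3 - 2) = -0.020663

P(1.9) = 17×L_0(1.9) + (-9)×L_1(1.9) + 20×L_2(1.9) + (-11)×L_3(1.9) + 20×L_4(1.9)
P(1.9) = -6.819512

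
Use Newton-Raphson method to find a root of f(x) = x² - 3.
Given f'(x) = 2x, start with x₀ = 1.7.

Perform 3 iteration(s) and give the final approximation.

f(x) = x² - 3
f'(x) = 2x
x₀ = 1.7

Newton-Raphson formula: x_{n+1} = x_n - f(x_n)/f'(x_n)

Iteration 1:
  f(1.700000) = -0.110000
  f'(1.700000) = 3.400000
  x_1 = 1.700000 - (-0.110000)/3.400000 = 1.732353
Iteration 2:
  f(1.732353) = 0.001047
  f'(1.732353) = 3.464706
  x_2 = 1.732353 - 0.001047/3.464706 = 1.732051
Iteration 3:
  f(1.732051) = 0.000000
  f'(1.732051) = 3.464102
  x_3 = 1.732051 - 0.000000/3.464102 = 1.732051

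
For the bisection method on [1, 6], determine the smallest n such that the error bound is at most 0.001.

We need (b-a)/2^n ≤ 0.001
(6 - 1)/2^n ≤ 0.001
5/2^n ≤ 0.001
2^n ≥ 5000
n ≥ log₂(5000) = 12.29
n ≥ 13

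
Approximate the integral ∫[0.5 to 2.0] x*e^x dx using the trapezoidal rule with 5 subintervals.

f(x) = x*e^x
a = 0.5, b = 2.0, n = 5
h = (b - a)/n = 0.300000

Trapezoidal rule: (h/2)[f(x₀) + 2f(x₁) + 2f(x₂) + ... + f(xₙ)]

x_0 = 0.5000, f(x_0) = 0.824361, coefficient = 1
x_1 = 0.8000, f(x_1) = 1.780433, coefficient = 2
x_2 = 1.1000, f(x_2) = 3.304583, coefficient = 2
x_3 = 1.4000, f(x_3) = 5.677280, coefficient = 2
x_4 = 1.7000, f(x_4) = 9.305711, coefficient = 2
x_5 = 2.0000, f(x_5) = 14.778112, coefficient = 1

I ≈ (0.300000/2) × 55.738485 = 8.360773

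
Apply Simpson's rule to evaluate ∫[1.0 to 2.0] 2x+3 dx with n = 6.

f(x) = 2x+3
a = 1.0, b = 2.0, n = 6
h = (b - a)/n = 0.166667

Simpson's rule: (h/3)[f(x₀) + 4f(x₁) + 2f(x₂) + ... + f(xₙ)]

x_0 = 1.0000, f(x_0) = 5.000000, coefficient = 1
x_1 = 1.1667, f(x_1) = 5.333333, coefficient = 4
x_2 = 1.3333, f(x_2) = 5.666667, coefficient = 2
x_3 = 1.5000, f(x_3) = 6.000000, coefficient = 4
x_4 = 1.6667, f(x_4) = 6.333333, coefficient = 2
x_5 = 1.8333, f(x_5) = 6.666667, coefficient = 4
x_6 = 2.0000, f(x_6) = 7.000000, coefficient = 1

I ≈ (0.166667/3) × 108.000000 = 6.000000
Exact value: 6.000000
Error: 0.000000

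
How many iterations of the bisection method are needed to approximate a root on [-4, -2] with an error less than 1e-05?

We need (b-a)/2^n ≤ 1e-05
(-2 - (-4))/2^n ≤ 1e-05
2/2^n ≤ 1e-05
2^n ≥ 200000
n ≥ log₂(200000) = 17.61
n ≥ 18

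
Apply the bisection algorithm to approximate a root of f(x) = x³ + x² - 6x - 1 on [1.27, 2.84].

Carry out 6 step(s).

f(x) = x³ + x² - 6x - 1
Initial interval: [1.27, 2.84]

Iteration 1:
  c_1 = (1.270000 + 2.840000)/2 = 2.055000
  f(c_1) = f(2.055000) = -0.428659
  f(a) × f(c) ≥ 0, new interval: [2.055000, 2.840000]
Iteration 2:
  c_2 = (2.055000 + 2.840000)/2 = 2.447500
  f(c_2) = f(2.447500) = 4.966408
  f(a) × f(c) < 0, new interval: [2.055000, 2.447500]
Iteration 3:
  c_3 = (2.055000 + 2.447500)/2 = 2.251250
  f(c_3) = f(2.251250) = 1.970246
  f(a) × f(c) < 0, new interval: [2.055000, 2.251250]
Iteration 4:
  c_4 = (2.055000 + 2.251250)/2 = 2.153125
  f(c_4) = f(2.153125) = 0.698971
  f(a) × f(c) < 0, new interval: [2.055000, 2.153125]
Iteration 5:
  c_5 = (2.055000 + 2.153125)/2 = 2.104062
  f(c_5) = f(2.104062) = 0.117555
  f(a) × f(c) < 0, new interval: [2.055000, 2.104062]
Iteration 6:
  c_6 = (2.055000 + 2.104062)/2 = 2.079531
  f(c_6) = f(2.079531) = -0.159908
  f(a) × f(c) ≥ 0, new interval: [2.079531, 2.104062]

After 6 iteration(s), the approximation is c_6 = 2.079531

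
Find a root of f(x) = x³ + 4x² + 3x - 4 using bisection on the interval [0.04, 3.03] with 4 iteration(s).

f(x) = x³ + 4x² + 3x - 4
Initial interval: [0.04, 3.03]

Iteration 1:
  c_1 = (0.040000 + 3.030000)/2 = 1.535000
  f(c_1) = f(1.535000) = 13.646705
  f(a) × f(c) < 0, new interval: [0.040000, 1.535000]
Iteration 2:
  c_2 = (0.040000 + 1.535000)/2 = 0.787500
  f(c_2) = f(0.787500) = 1.331498
  f(a) × f(c) < 0, new interval: [0.040000, 0.787500]
Iteration 3:
  c_3 = (0.040000 + 0.787500)/2 = 0.413750
  f(c_3) = f(0.413750) = -2.003164
  f(a) × f(c) ≥ 0, new interval: [0.413750, 0.787500]
Iteration 4:
  c_4 = (0.413750 + 0.787500)/2 = 0.600625
  f(c_4) = f(0.600625) = -0.538448
  f(a) × f(c) ≥ 0, new interval: [0.600625, 0.787500]

After 4 iteration(s), the approximation is c_4 = 0.600625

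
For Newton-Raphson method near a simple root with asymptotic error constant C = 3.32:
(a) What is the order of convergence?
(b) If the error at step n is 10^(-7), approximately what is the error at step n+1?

(a) Newton-Raphson has quadratic (order 2) convergence near simple roots.
    This means |e_{n+1}| ≈ C|e_n|².

(b) With |e_n| = 10^(-7) and C = 3.32:
    |e_{n+1}| ≈ 3.32 × (10^(-7))² = 3.32 × 10^(-14)

(a) 2 (quadratic); (b) |e_{n+1}| ≈ 3.320e-14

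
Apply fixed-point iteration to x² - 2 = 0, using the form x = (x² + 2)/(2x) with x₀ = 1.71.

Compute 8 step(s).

Equation: x² - 2 = 0
Fixed-point form: x = (x² + 2)/(2x)
x₀ = 1.71

x_1 = g(1.710000) = 1.439795
x_2 = g(1.439795) = 1.414441
x_3 = g(1.414441) = 1.414214
x_4 = g(1.414214) = 1.414214
x_5 = g(1.414214) = 1.414214
x_6 = g(1.414214) = 1.414214
x_7 = g(1.414214) = 1.414214
x_8 = g(1.414214) = 1.414214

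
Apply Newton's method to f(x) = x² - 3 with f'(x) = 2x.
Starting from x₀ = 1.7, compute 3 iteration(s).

f(x) = x² - 3
f'(x) = 2x
x₀ = 1.7

Newton-Raphson formula: x_{n+1} = x_n - f(x_n)/f'(x_n)

Iteration 1:
  f(1.700000) = -0.110000
  f'(1.700000) = 3.400000
  x_1 = 1.700000 - (-0.110000)/3.400000 = 1.732353
Iteration 2:
  f(1.732353) = 0.001047
  f'(1.732353) = 3.464706
  x_2 = 1.732353 - 0.001047/3.464706 = 1.732051
Iteration 3:
  f(1.732051) = 0.000000
  f'(1.732051) = 3.464102
  x_3 = 1.732051 - 0.000000/3.464102 = 1.732051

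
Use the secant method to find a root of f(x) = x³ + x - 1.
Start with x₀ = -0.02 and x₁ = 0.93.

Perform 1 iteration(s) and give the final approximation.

f(x) = x³ + x - 1
x₀ = -0.02, x₁ = 0.93

Secant formula: x_{n+1} = x_n - f(x_n)(x_n - x_{n-1})/(f(x_n) - f(x_{n-1}))

Iteration 1:
  f(-0.020000) = -1.020008
  f(0.930000) = 0.734357
  x_2 = 0.930000 - 0.734357×(0.930000 - (-0.020000))/(0.734357 - (-1.020008))
       = 0.532341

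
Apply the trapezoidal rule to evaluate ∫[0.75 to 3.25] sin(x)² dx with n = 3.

f(x) = sin(x)²
a = 0.75, b = 3.25, n = 3
h = (b - a)/n = 0.833333

Trapezoidal rule: (h/2)[f(x₀) + 2f(x₁) + 2f(x₂) + ... + f(xₙ)]

x_0 = 0.7500, f(x_0) = 0.464631, coefficient = 1
x_1 = 1.5833, f(x_1) = 0.999843, coefficient = 2
x_2 = 2.4167, f(x_2) = 0.439675, coefficient = 2
x_3 = 3.2500, f(x_3) = 0.011706, coefficient = 1

I ≈ (0.833333/2) × 3.355374 = 1.398072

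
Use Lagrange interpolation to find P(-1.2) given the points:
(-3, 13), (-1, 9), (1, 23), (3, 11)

Lagrange interpolation formula:
P(x) = Σ yᵢ × Lᵢ(x)
where Lᵢ(x) = Π_{j≠i} (x - xⱼ)/(xᵢ - xⱼ)

L_0(-1.2) = (-1.2 - (-1))/(-3 - (-1)) × (-1.2 - 1)/(-3 - 1) × (-1.2 - 3)/(-3 - 3) = 0.038500
L_1(-1.2) = (-1.2 - (-3))/(-1 - (-3)) × (-1.2 - 1)/(-1 - 1) × (-1.2 - 3)/(-1 - 3) = 1.039500
L_2(-1.2) = (-1.2 - (-3))/(1 - (-3)) × (-1.2 - (-1))/(1 - (-1)) × (-1.2 - 3)/(1 - 3) = -0.094500
L_3(-1.2) = (-1.2 - (-3))/(3 - (-3)) × (-1.2 - (-1))/(3 - (-1)) × (-1.2 - 1)/(3 - 1) = 0.016500

P(-1.2) = 13×L_0(-1.2) + 9×L_1(-1.2) + 23×L_2(-1.2) + 11×L_3(-1.2)
P(-1.2) = 7.864000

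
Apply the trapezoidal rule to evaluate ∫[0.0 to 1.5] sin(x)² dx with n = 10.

f(x) = sin(x)²
a = 0.0, b = 1.5, n = 10
h = (b - a)/n = 0.150000

Trapezoidal rule: (h/2)[f(x₀) + 2f(x₁) + 2f(x₂) + ... + f(xₙ)]

x_0 = 0.0000, f(x_0) = 0.000000, coefficient = 1
x_1 = 0.1500, f(x_1) = 0.022332, coefficient = 2
x_2 = 0.3000, f(x_2) = 0.087332, coefficient = 2
x_3 = 0.4500, f(x_3) = 0.189195, coefficient = 2
x_4 = 0.6000, f(x_4) = 0.318821, coefficient = 2
x_5 = 0.7500, f(x_5) = 0.464631, coefficient = 2
x_6 = 0.9000, f(x_6) = 0.613601, coefficient = 2
x_7 = 1.0500, f(x_7) = 0.752423, coefficient = 2
x_8 = 1.2000, f(x_8) = 0.868697, coefficient = 2
x_9 = 1.3500, f(x_9) = 0.952036, coefficient = 2
x_10 = 1.5000, f(x_10) = 0.994996, coefficient = 1

I ≈ (0.150000/2) × 9.533133 = 0.714985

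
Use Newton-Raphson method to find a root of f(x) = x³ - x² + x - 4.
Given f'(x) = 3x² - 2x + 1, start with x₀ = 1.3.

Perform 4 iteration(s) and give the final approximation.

f(x) = x³ - x² + x - 4
f'(x) = 3x² - 2x + 1
x₀ = 1.3

Newton-Raphson formula: x_{n+1} = x_n - f(x_n)/f'(x_n)

Iteration 1:
  f(1.300000) = -2.193000
  f'(1.300000) = 3.470000
  x_1 = 1.300000 - (-2.193000)/3.470000 = 1.931988
Iteration 2:
  f(1.931988) = 1.410710
  f'(1.931988) = 8.333761
  x_2 = 1.931988 - 1.410710/8.333761 = 1.762712
Iteration 3:
  f(1.762712) = 0.132576
  f'(1.762712) = 6.796037
  x_3 = 1.762712 - 0.132576/6.796037 = 1.743204
Iteration 4:
  f(1.743204) = 0.001624
  f'(1.743204) = 6.629875
  x_4 = 1.743204 - 0.001624/6.629875 = 1.742959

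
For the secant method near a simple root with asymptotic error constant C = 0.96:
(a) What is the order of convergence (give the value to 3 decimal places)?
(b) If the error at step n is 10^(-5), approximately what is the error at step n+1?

(a) Secant method has superlinear convergence with order φ = (1+√5)/2 ≈ 1.618.
    This means |e_{n+1}| ≈ C|e_n|^1.618.

(b) With |e_n| = 10^(-5) and C = 0.96:
    |e_{n+1}| ≈ 0.96 × (10^(-5))^1.618 = 0.96 × 10^(-8.09)

(a) ≈ 1.618 (golden ratio); (b) |e_{n+1}| ≈ 7.800e-09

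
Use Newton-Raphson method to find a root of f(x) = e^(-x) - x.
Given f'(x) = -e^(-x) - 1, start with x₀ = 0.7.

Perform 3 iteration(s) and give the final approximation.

f(x) = e^(-x) - x
f'(x) = -e^(-x) - 1
x₀ = 0.7

Newton-Raphson formula: x_{n+1} = x_n - f(x_n)/f'(x_n)

Iteration 1:
  f(0.700000) = -0.203415
  f'(0.700000) = -1.496585
  x_1 = 0.700000 - (-0.203415)/(-1.496585) = 0.564081
Iteration 2:
  f(0.564081) = 0.004802
  f'(0.564081) = -1.568883
  x_2 = 0.564081 - 0.004802/(-1.568883) = 0.567142
Iteration 3:
  f(0.567142) = 0.000003
  f'(0.567142) = -1.567144
  x_3 = 0.567142 - 0.000003/(-1.567144) = 0.567143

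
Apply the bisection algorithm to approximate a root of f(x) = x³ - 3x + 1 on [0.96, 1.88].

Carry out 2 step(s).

f(x) = x³ - 3x + 1
Initial interval: [0.96, 1.88]

Iteration 1:
  c_1 = (0.960000 + 1.880000)/2 = 1.420000
  f(c_1) = f(1.420000) = -0.396712
  f(a) × f(c) ≥ 0, new interval: [1.420000, 1.880000]
Iteration 2:
  c_2 = (1.420000 + 1.880000)/2 = 1.650000
  f(c_2) = f(1.650000) = 0.542125
  f(a) × f(c) < 0, new interval: [1.420000, 1.650000]

After 2 iteration(s), the approximation is c_2 = 1.650000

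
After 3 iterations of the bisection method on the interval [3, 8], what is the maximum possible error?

Bisection error bound: |error| ≤ (b-a)/2^n
|error| ≤ (8 - 3)/2^3 = 5/2^3
|error| ≤ 0.6250000000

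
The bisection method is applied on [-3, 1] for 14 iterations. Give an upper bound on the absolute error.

Bisection error bound: |error| ≤ (b-a)/2^n
|error| ≤ (1 - (-3))/2^14 = 4/2^14
|error| ≤ 0.0002441406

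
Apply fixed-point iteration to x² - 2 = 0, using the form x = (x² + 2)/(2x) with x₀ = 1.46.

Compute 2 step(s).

Equation: x² - 2 = 0
Fixed-point form: x = (x² + 2)/(2x)
x₀ = 1.46

x_1 = g(1.460000) = 1.414932
x_2 = g(1.414932) = 1.414214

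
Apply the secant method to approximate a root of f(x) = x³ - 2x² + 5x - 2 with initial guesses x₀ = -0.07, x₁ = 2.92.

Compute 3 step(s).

f(x) = x³ - 2x² + 5x - 2
x₀ = -0.07, x₁ = 2.92

Secant formula: x_{n+1} = x_n - f(x_n)(x_n - x_{n-1})/(f(x_n) - f(x_{n-1}))

Iteration 1:
  f(-0.070000) = -2.360143
  f(2.920000) = 20.444288
  x_2 = 2.920000 - 20.444288×(2.920000 - (-0.070000))/(20.444288 - (-2.360143))
       = 0.239450
Iteration 2:
  f(2.920000) = 20.444288
  f(0.239450) = -0.903694
  x_3 = 0.239450 - (-0.903694)×(0.239450 - 2.920000)/(-0.903694 - 20.444288)
       = 0.352922
Iteration 3:
  f(0.239450) = -0.903694
  f(0.352922) = -0.440541
  x_4 = 0.352922 - (-0.440541)×(0.352922 - 0.239450)/(-0.440541 - (-0.903694))
       = 0.460854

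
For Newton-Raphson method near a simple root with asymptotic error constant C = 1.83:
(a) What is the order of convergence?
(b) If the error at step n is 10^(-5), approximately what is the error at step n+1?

(a) Newton-Raphson has quadratic (order 2) convergence near simple roots.
    This means |e_{n+1}| ≈ C|e_n|².

(b) With |e_n| = 10^(-5) and C = 1.83:
    |e_{n+1}| ≈ 1.83 × (10^(-5))² = 1.83 × 10^(-10)

(a) 2 (quadratic); (b) |e_{n+1}| ≈ 1.830e-10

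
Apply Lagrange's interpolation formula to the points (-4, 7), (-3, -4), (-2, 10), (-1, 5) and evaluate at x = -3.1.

Lagrange interpolation formula:
P(x) = Σ yᵢ × Lᵢ(x)
where Lᵢ(x) = Π_{j≠i} (x - xⱼ)/(xᵢ - xⱼ)

L_0(-3.1) = (-3.1 - (-3))/(-4 - (-3)) × (-3.1 - (-2))/(-4 - (-2)) × (-3.1 - (-1))/(-4 - (-1)) = 0.038500
L_1(-3.1) = (-3.1 - (-4))/(-3 - (-4)) × (-3.1 - (-2))/(-3 - (-2)) × (-3.1 - (-1))/(-3 - (-1)) = 1.039500
L_2(-3.1) = (-3.1 - (-4))/(-2 - (-4)) × (-3.1 - (-3))/(-2 - (-3)) × (-3.1 - (-1))/(-2 - (-1)) = -0.094500
L_3(-3.1) = (-3.1 - (-4))/(-1 - (-4)) × (-3.1 - (-3))/(-1 - (-3)) × (-3.1 - (-2))/(-1 - (-2)) = 0.016500

P(-3.1) = 7×L_0(-3.1) + (-4)×L_1(-3.1) + 10×L_2(-3.1) + 5×L_3(-3.1)
P(-3.1) = -4.751000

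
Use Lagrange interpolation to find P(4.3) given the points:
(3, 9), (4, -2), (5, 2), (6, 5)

Lagrange interpolation formula:
P(x) = Σ yᵢ × Lᵢ(x)
where Lᵢ(x) = Π_{j≠i} (x - xⱼ)/(xᵢ - xⱼ)

L_0(4.3) = (4.3 - 4)/(3 - 4) × (4.3 - 5)/(3 - 5) × (4.3 - 6)/(3 - 6) = -0.059500
L_1(4.3) = (4.3 - 3)/(4 - 3) × (4.3 - 5)/(4 - 5) × (4.3 - 6)/(4 - 6) = 0.773500
L_2(4.3) = (4.3 - 3)/(5 - 3) × (4.3 - 4)/(5 - 4) × (4.3 - 6)/(5 - 6) = 0.331500
L_3(4.3) = (4.3 - 3)/(6 - 3) × (4.3 - 4)/(6 - 4) × (4.3 - 5)/(6 - 5) = -0.045500

P(4.3) = 9×L_0(4.3) + (-2)×L_1(4.3) + 2×L_2(4.3) + 5×L_3(4.3)
P(4.3) = -1.647000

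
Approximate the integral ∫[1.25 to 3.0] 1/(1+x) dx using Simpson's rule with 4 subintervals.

f(x) = 1/(1+x)
a = 1.25, b = 3.0, n = 4
h = (b - a)/n = 0.437500

Simpson's rule: (h/3)[f(x₀) + 4f(x₁) + 2f(x₂) + ... + f(xₙ)]

x_0 = 1.2500, f(x_0) = 0.444444, coefficient = 1
x_1 = 1.6875, f(x_1) = 0.372093, coefficient = 4
x_2 = 2.1250, f(x_2) = 0.320000, coefficient = 2
x_3 = 2.5625, f(x_3) = 0.280702, coefficient = 4
x_4 = 3.0000, f(x_4) = 0.250000, coefficient = 1

I ≈ (0.437500/3) × 3.945624 = 0.575403
Exact value: 0.575364
Error: 0.000039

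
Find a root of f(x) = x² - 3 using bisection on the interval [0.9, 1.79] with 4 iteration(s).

f(x) = x² - 3
Initial interval: [0.9, 1.79]

Iteration 1:
  c_1 = (0.900000 + 1.790000)/2 = 1.345000
  f(c_1) = f(1.345000) = -1.190975
  f(a) × f(c) ≥ 0, new interval: [1.345000, 1.790000]
Iteration 2:
  c_2 = (1.345000 + 1.790000)/2 = 1.567500
  f(c_2) = f(1.567500) = -0.542944
  f(a) × f(c) ≥ 0, new interval: [1.567500, 1.790000]
Iteration 3:
  c_3 = (1.567500 + 1.790000)/2 = 1.678750
  f(c_3) = f(1.678750) = -0.181798
  f(a) × f(c) ≥ 0, new interval: [1.678750, 1.790000]
Iteration 4:
  c_4 = (1.678750 + 1.790000)/2 = 1.734375
  f(c_4) = f(1.734375) = 0.008057
  f(a) × f(c) < 0, new interval: [1.678750, 1.734375]

After 4 iteration(s), the approximation is c_4 = 1.734375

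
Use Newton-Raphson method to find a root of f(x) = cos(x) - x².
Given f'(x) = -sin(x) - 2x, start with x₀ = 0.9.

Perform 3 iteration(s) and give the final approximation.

f(x) = cos(x) - x²
f'(x) = -sin(x) - 2x
x₀ = 0.9

Newton-Raphson formula: x_{n+1} = x_n - f(x_n)/f'(x_n)

Iteration 1:
  f(0.900000) = -0.188390
  f'(0.900000) = -2.583327
  x_1 = 0.900000 - (-0.188390)/(-2.583327) = 0.827075
Iteration 2:
  f(0.827075) = -0.007021
  f'(0.827075) = -2.390103
  x_2 = 0.827075 - (-0.007021)/(-2.390103) = 0.824137
Iteration 3:
  f(0.824137) = -0.000012
  f'(0.824137) = -2.382236
  x_3 = 0.824137 - (-0.000012)/(-2.382236) = 0.824132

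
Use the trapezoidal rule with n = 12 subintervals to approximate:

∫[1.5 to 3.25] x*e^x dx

f(x) = x*e^x
a = 1.5, b = 3.25, n = 12
h = (b - a)/n = 0.145833

Trapezoidal rule: (h/2)[f(x₀) + 2f(x₁) + 2f(x₂) + ... + f(xₙ)]

x_0 = 1.5000, f(x_0) = 6.722534, coefficient = 1
x_1 = 1.6458, f(x_1) = 8.534188, coefficient = 2
x_2 = 1.7917, f(x_2) = 10.749002, coefficient = 2
x_3 = 1.9375, f(x_3) = 13.448916, coefficient = 2
x_4 = 2.0833, f(x_4) = 16.731656, coefficient = 2
x_5 = 2.2292, f(x_5) = 20.713683, coefficient = 2
x_6 = 2.3750, f(x_6) = 25.533656, coefficient = 2
x_7 = 2.5208, f(x_7) = 31.356540, coefficient = 2
x_8 = 2.6667, f(x_8) = 38.378443, coefficient = 2
x_9 = 2.8125, f(x_9) = 46.832330, coefficient = 2
x_10 = 2.9583, f(x_10) = 56.994763, coefficient = 2
x_11 = 3.1042, f(x_11) = 69.193848, coefficient = 2
x_12 = 3.2500, f(x_12) = 83.818605, coefficient = 1

I ≈ (0.145833/2) × 767.475188 = 55.961732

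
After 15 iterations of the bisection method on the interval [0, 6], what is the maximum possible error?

Bisection error bound: |error| ≤ (b-a)/2^n
|error| ≤ (6 - 0)/2^15 = 6/2^15
|error| ≤ 0.0001831055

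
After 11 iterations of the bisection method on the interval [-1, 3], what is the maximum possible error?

Bisection error bound: |error| ≤ (b-a)/2^n
|error| ≤ (3 - (-1))/2^11 = 4/2^11
|error| ≤ 0.0019531250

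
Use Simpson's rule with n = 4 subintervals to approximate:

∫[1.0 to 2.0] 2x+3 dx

f(x) = 2x+3
a = 1.0, b = 2.0, n = 4
h = (b - a)/n = 0.250000

Simpson's rule: (h/3)[f(x₀) + 4f(x₁) + 2f(x₂) + ... + f(xₙ)]

x_0 = 1.0000, f(x_0) = 5.000000, coefficient = 1
x_1 = 1.2500, f(x_1) = 5.500000, coefficient = 4
x_2 = 1.5000, f(x_2) = 6.000000, coefficient = 2
x_3 = 1.7500, f(x_3) = 6.500000, coefficient = 4
x_4 = 2.0000, f(x_4) = 7.000000, coefficient = 1

I ≈ (0.250000/3) × 72.000000 = 6.000000
Exact value: 6.000000
Error: 0.000000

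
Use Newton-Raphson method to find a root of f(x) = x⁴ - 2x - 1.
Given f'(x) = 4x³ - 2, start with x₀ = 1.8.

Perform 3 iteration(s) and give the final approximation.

f(x) = x⁴ - 2x - 1
f'(x) = 4x³ - 2
x₀ = 1.8

Newton-Raphson formula: x_{n+1} = x_n - f(x_n)/f'(x_n)

Iteration 1:
  f(1.800000) = 5.897600
  f'(1.800000) = 21.328000
  x_1 = 1.800000 - 5.897600/21.328000 = 1.523481
Iteration 2:
  f(1.523481) = 1.340051
  f'(1.523481) = 12.143960
  x_2 = 1.523481 - 1.340051/12.143960 = 1.413134
Iteration 3:
  f(1.413134) = 0.161530
  f'(1.413134) = 9.287812
  x_3 = 1.413134 - 0.161530/9.287812 = 1.395742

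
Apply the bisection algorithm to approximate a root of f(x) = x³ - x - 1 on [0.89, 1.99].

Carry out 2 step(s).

f(x) = x³ - x - 1
Initial interval: [0.89, 1.99]

Iteration 1:
  c_1 = (0.890000 + 1.990000)/2 = 1.440000
  f(c_1) = f(1.440000) = 0.545984
  f(a) × f(c) < 0, new interval: [0.890000, 1.440000]
Iteration 2:
  c_2 = (0.890000 + 1.440000)/2 = 1.165000
  f(c_2) = f(1.165000) = -0.583833
  f(a) × f(c) ≥ 0, new interval: [1.165000, 1.440000]

After 2 iteration(s), the approximation is c_2 = 1.165000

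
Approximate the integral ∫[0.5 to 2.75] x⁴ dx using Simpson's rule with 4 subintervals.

f(x) = x⁴
a = 0.5, b = 2.75, n = 4
h = (b - a)/n = 0.562500

Simpson's rule: (h/3)[f(x₀) + 4f(x₁) + 2f(x₂) + ... + f(xₙ)]

x_0 = 0.5000, f(x_0) = 0.062500, coefficient = 1
x_1 = 1.0625, f(x_1) = 1.274429, coefficient = 4
x_2 = 1.6250, f(x_2) = 6.972900, coefficient = 2
x_3 = 2.1875, f(x_3) = 22.897720, coefficient = 4
x_4 = 2.7500, f(x_4) = 57.191406, coefficient = 1

I ≈ (0.562500/3) × 167.888306 = 31.479057
Exact value: 31.449023
Error: 0.030034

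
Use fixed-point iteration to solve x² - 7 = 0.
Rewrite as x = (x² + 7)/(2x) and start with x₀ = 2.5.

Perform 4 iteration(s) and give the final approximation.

Equation: x² - 7 = 0
Fixed-point form: x = (x² + 7)/(2x)
x₀ = 2.5

x_1 = g(2.500000) = 2.650000
x_2 = g(2.650000) = 2.645755
x_3 = g(2.645755) = 2.645751
x_4 = g(2.645751) = 2.645751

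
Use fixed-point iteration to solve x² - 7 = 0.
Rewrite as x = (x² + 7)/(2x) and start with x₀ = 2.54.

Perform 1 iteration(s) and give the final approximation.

Equation: x² - 7 = 0
Fixed-point form: x = (x² + 7)/(2x)
x₀ = 2.54

x_1 = g(2.540000) = 2.647953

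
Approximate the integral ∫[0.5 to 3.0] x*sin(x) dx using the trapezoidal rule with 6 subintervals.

f(x) = x*sin(x)
a = 0.5, b = 3.0, n = 6
h = (b - a)/n = 0.416667

Trapezoidal rule: (h/2)[f(x₀) + 2f(x₁) + 2f(x₂) + ... + f(xₙ)]

x_0 = 0.5000, f(x_0) = 0.239713, coefficient = 1
x_1 = 0.9167, f(x_1) = 0.727446, coefficient = 2
x_2 = 1.3333, f(x_2) = 1.295917, coefficient = 2
x_3 = 1.7500, f(x_3) = 1.721975, coefficient = 2
x_4 = 2.1667, f(x_4) = 1.793264, coefficient = 2
x_5 = 2.5833, f(x_5) = 1.368419, coefficient = 2
x_6 = 3.0000, f(x_6) = 0.423360, coefficient = 1

I ≈ (0.416667/2) × 14.477117 = 3.016066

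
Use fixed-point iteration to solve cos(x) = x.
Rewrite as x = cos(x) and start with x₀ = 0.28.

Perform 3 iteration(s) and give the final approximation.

Equation: cos(x) = x
Fixed-point form: x = cos(x)
x₀ = 0.28

x_1 = g(0.280000) = 0.961055
x_2 = g(0.961055) = 0.572655
x_3 = g(0.572655) = 0.840465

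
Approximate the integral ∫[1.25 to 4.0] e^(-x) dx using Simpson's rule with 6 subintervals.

f(x) = e^(-x)
a = 1.25, b = 4.0, n = 6
h = (b - a)/n = 0.458333

Simpson's rule: (h/3)[f(x₀) + 4f(x₁) + 2f(x₂) + ... + f(xₙ)]

x_0 = 1.2500, f(x_0) = 0.286505, coefficient = 1
x_1 = 1.7083, f(x_1) = 0.181167, coefficient = 4
x_2 = 2.1667, f(x_2) = 0.114559, coefficient = 2
x_3 = 2.6250, f(x_3) = 0.072440, coefficient = 4
x_4 = 3.0833, f(x_4) = 0.045806, coefficient = 2
x_5 = 3.5417, f(x_5) = 0.028965, coefficient = 4
x_6 = 4.0000, f(x_6) = 0.018316, coefficient = 1

I ≈ (0.458333/3) × 1.755840 = 0.268253
Exact value: 0.268189
Error: 0.000064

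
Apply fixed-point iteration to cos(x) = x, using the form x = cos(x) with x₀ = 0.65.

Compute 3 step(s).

Equation: cos(x) = x
Fixed-point form: x = cos(x)
x₀ = 0.65

x_1 = g(0.650000) = 0.796084
x_2 = g(0.796084) = 0.699511
x_3 = g(0.699511) = 0.765157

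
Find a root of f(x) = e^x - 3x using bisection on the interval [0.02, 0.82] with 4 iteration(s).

f(x) = e^x - 3x
Initial interval: [0.02, 0.82]

Iteration 1:
  c_1 = (0.020000 + 0.820000)/2 = 0.420000
  f(c_1) = f(0.420000) = 0.261962
  f(a) × f(c) ≥ 0, new interval: [0.420000, 0.820000]
Iteration 2:
  c_2 = (0.420000 + 0.820000)/2 = 0.620000
  f(c_2) = f(0.620000) = -0.001072
  f(a) × f(c) < 0, new interval: [0.420000, 0.620000]
Iteration 3:
  c_3 = (0.420000 + 0.620000)/2 = 0.520000
  f(c_3) = f(0.520000) = 0.122028
  f(a) × f(c) ≥ 0, new interval: [0.520000, 0.620000]
Iteration 4:
  c_4 = (0.520000 + 0.620000)/2 = 0.570000
  f(c_4) = f(0.570000) = 0.058267
  f(a) × f(c) ≥ 0, new interval: [0.570000, 0.620000]

After 4 iteration(s), the approximation is c_4 = 0.570000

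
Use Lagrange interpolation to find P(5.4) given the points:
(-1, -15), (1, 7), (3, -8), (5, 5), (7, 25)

Lagrange interpolation formula:
P(x) = Σ yᵢ × Lᵢ(x)
where Lᵢ(x) = Π_{j≠i} (x - xⱼ)/(xᵢ - xⱼ)

L_0(5.4) = (5.4 - 1)/(-1 - 1) × (5.4 - 3)/(-1 - 3) × (5.4 - 5)/(-1 - 5) × (5.4 - 7)/(-1 - 7) = -0.017600
L_1(5.4) = (5.4 - (-1))/(1 - (-1)) × (5.4 - 3)/(1 - 3) × (5.4 - 5)/(1 - 5) × (5.4 - 7)/(1 - 7) = 0.102400
L_2(5.4) = (5.4 - (-1))/(3 - (-1)) × (5.4 - 1)/(3 - 1) × (5.4 - 5)/(3 - 5) × (5.4 - 7)/(3 - 7) = -0.281600
L_3(5.4) = (5.4 - (-1))/(5 - (-1)) × (5.4 - 1)/(5 - 1) × (5.4 - 3)/(5 - 3) × (5.4 - 7)/(5 - 7) = 1.126400
L_4(5.4) = (5.4 - (-1))/(7 - (-1)) × (5.4 - 1)/(7 - 1) × (5.4 - 3)/(7 - 3) × (5.4 - 5)/(7 - 5) = 0.070400

P(5.4) = (-15)×L_0(5.4) + 7×L_1(5.4) + (-8)×L_2(5.4) + 5×L_3(5.4) + 25×L_4(5.4)
P(5.4) = 10.625600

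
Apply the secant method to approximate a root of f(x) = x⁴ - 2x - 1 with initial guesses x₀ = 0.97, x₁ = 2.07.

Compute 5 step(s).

f(x) = x⁴ - 2x - 1
x₀ = 0.97, x₁ = 2.07

Secant formula: x_{n+1} = x_n - f(x_n)(x_n - x_{n-1})/(f(x_n) - f(x_{n-1}))

Iteration 1:
  f(0.970000) = -2.054707
  f(2.070000) = 13.220368
  x_2 = 2.070000 - 13.220368×(2.070000 - 0.970000)/(13.220368 - (-2.054707))
       = 1.117965
Iteration 2:
  f(2.070000) = 13.220368
  f(1.117965) = -1.673815
  x_3 = 1.117965 - (-1.673815)×(1.117965 - 2.070000)/(-1.673815 - 13.220368)
       = 1.224955
Iteration 3:
  f(1.117965) = -1.673815
  f(1.224955) = -1.198364
  x_4 = 1.224955 - (-1.198364)×(1.224955 - 1.117965)/(-1.198364 - (-1.673815))
       = 1.494622
Iteration 4:
  f(1.224955) = -1.198364
  f(1.494622) = 1.001038
  x_5 = 1.494622 - 1.001038×(1.494622 - 1.224955)/(1.001038 - (-1.198364))
       = 1.371885
Iteration 5:
  f(1.494622) = 1.001038
  f(1.371885) = -0.201585
  x_6 = 1.371885 - (-0.201585)×(1.371885 - 1.494622)/(-0.201585 - 1.001038)
       = 1.392459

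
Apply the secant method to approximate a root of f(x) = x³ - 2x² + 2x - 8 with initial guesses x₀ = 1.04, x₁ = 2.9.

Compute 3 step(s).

f(x) = x³ - 2x² + 2x - 8
x₀ = 1.04, x₁ = 2.9

Secant formula: x_{n+1} = x_n - f(x_n)(x_n - x_{n-1})/(f(x_n) - f(x_{n-1}))

Iteration 1:
  f(1.040000) = -6.958336
  f(2.900000) = 5.369000
  x_2 = 2.900000 - 5.369000×(2.900000 - 1.040000)/(5.369000 - (-6.958336))
       = 2.089903
Iteration 2:
  f(2.900000) = 5.369000
  f(2.089903) = -3.427526
  x_3 = 2.089903 - (-3.427526)×(2.089903 - 2.900000)/(-3.427526 - 5.369000)
       = 2.405553
Iteration 3:
  f(2.089903) = -3.427526
  f(2.405553) = -0.842082
  x_4 = 2.405553 - (-0.842082)×(2.405553 - 2.089903)/(-0.842082 - (-3.427526))
       = 2.508361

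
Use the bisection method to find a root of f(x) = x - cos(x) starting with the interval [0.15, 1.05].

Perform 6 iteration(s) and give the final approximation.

f(x) = x - cos(x)
Initial interval: [0.15, 1.05]

Iteration 1:
  c_1 = (0.150000 + 1.050000)/2 = 0.600000
  f(c_1) = f(0.600000) = -0.225336
  f(a) × f(c) ≥ 0, new interval: [0.600000, 1.050000]
Iteration 2:
  c_2 = (0.600000 + 1.050000)/2 = 0.825000
  f(c_2) = f(0.825000) = 0.146443
  f(a) × f(c) < 0, new interval: [0.600000, 0.825000]
Iteration 3:
  c_3 = (0.600000 + 0.825000)/2 = 0.712500
  f(c_3) = f(0.712500) = -0.044230
  f(a) × f(c) ≥ 0, new interval: [0.712500, 0.825000]
Iteration 4:
  c_4 = (0.712500 + 0.825000)/2 = 0.768750
  f(c_4) = f(0.768750) = 0.049970
  f(a) × f(c) < 0, new interval: [0.712500, 0.768750]
Iteration 5:
  c_5 = (0.712500 + 0.768750)/2 = 0.740625
  f(c_5) = f(0.740625) = 0.002578
  f(a) × f(c) < 0, new interval: [0.712500, 0.740625]
Iteration 6:
  c_6 = (0.712500 + 0.740625)/2 = 0.726562
  f(c_6) = f(0.726562) = -0.020900
  f(a) × f(c) ≥ 0, new interval: [0.726562, 0.740625]

After 6 iteration(s), the approximation is c_6 = 0.726562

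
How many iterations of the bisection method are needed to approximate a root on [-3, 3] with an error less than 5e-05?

We need (b-a)/2^n ≤ 5e-05
(3 - (-3))/2^n ≤ 5e-05
6/2^n ≤ 5e-05
2^n ≥ 120000
n ≥ log₂(120000) = 16.87
n ≥ 17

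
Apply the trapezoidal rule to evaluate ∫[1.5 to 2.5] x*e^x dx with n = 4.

f(x) = x*e^x
a = 1.5, b = 2.5, n = 4
h = (b - a)/n = 0.250000

Trapezoidal rule: (h/2)[f(x₀) + 2f(x₁) + 2f(x₂) + ... + f(xₙ)]

x_0 = 1.5000, f(x_0) = 6.722534, coefficient = 1
x_1 = 1.7500, f(x_1) = 10.070555, coefficient = 2
x_2 = 2.0000, f(x_2) = 14.778112, coefficient = 2
x_3 = 2.2500, f(x_3) = 21.347406, coefficient = 2
x_4 = 2.5000, f(x_4) = 30.456235, coefficient = 1

I ≈ (0.250000/2) × 129.570914 = 16.196364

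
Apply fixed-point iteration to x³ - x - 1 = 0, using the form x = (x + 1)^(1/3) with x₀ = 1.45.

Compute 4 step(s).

Equation: x³ - x - 1 = 0
Fixed-point form: x = (x + 1)^(1/3)
x₀ = 1.45

x_1 = g(1.450000) = 1.348100
x_2 = g(1.348100) = 1.329144
x_3 = g(1.329144) = 1.325558
x_4 = g(1.325558) = 1.324878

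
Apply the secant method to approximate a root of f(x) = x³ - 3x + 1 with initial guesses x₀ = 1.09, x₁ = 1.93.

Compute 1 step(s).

f(x) = x³ - 3x + 1
x₀ = 1.09, x₁ = 1.93

Secant formula: x_{n+1} = x_n - f(x_n)(x_n - x_{n-1})/(f(x_n) - f(x_{n-1}))

Iteration 1:
  f(1.090000) = -0.974971
  f(1.930000) = 2.399057
  x_2 = 1.930000 - 2.399057×(1.930000 - 1.090000)/(2.399057 - (-0.974971))
       = 1.332729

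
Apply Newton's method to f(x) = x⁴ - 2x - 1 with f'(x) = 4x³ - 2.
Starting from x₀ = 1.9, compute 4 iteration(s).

f(x) = x⁴ - 2x - 1
f'(x) = 4x³ - 2
x₀ = 1.9

Newton-Raphson formula: x_{n+1} = x_n - f(x_n)/f'(x_n)

Iteration 1:
  f(1.900000) = 8.232100
  f'(1.900000) = 25.436000
  x_1 = 1.900000 - 8.232100/25.436000 = 1.576360
Iteration 2:
  f(1.576360) = 2.022066
  f'(1.576360) = 13.668465
  x_2 = 1.576360 - 2.022066/13.668465 = 1.428424
Iteration 3:
  f(1.428424) = 0.306361
  f'(1.428424) = 9.658190
  x_3 = 1.428424 - 0.306361/9.658190 = 1.396703
Iteration 4:
  f(1.396703) = 0.012137
  f'(1.396703) = 8.898645
  x_4 = 1.396703 - 0.012137/8.898645 = 1.395339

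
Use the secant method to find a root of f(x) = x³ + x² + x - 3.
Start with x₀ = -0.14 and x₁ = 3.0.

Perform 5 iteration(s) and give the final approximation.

f(x) = x³ + x² + x - 3
x₀ = -0.14, x₁ = 3.0

Secant formula: x_{n+1} = x_n - f(x_n)(x_n - x_{n-1})/(f(x_n) - f(x_{n-1}))

Iteration 1:
  f(-0.140000) = -3.123144
  f(3.000000) = 36.000000
  x_2 = 3.000000 - 36.000000×(3.000000 - (-0.140000))/(36.000000 - (-3.123144))
       = 0.110662
Iteration 2:
  f(3.000000) = 36.000000
  f(0.110662) = -2.875737
  x_3 = 0.110662 - (-2.875737)×(0.110662 - 3.000000)/(-2.875737 - 36.000000)
       = 0.324393
Iteration 3:
  f(0.110662) = -2.875737
  f(0.324393) = -2.536239
  x_4 = 0.324393 - (-2.536239)×(0.324393 - 0.110662)/(-2.536239 - (-2.875737))
       = 1.921089
Iteration 4:
  f(0.324393) = -2.536239
  f(1.921089) = 9.701611
  x_5 = 1.921089 - 9.701611×(1.921089 - 0.324393)/(9.701611 - (-2.536239))
       = 0.655301
Iteration 5:
  f(1.921089) = 9.701611
  f(0.655301) = -1.633879
  x_6 = 0.655301 - (-1.633879)×(0.655301 - 1.921089)/(-1.633879 - 9.701611)
       = 0.837750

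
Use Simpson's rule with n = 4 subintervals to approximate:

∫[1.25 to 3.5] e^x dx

f(x) = e^x
a = 1.25, b = 3.5, n = 4
h = (b - a)/n = 0.562500

Simpson's rule: (h/3)[f(x₀) + 4f(x₁) + 2f(x₂) + ... + f(xₙ)]

x_0 = 1.2500, f(x_0) = 3.490343, coefficient = 1
x_1 = 1.8125, f(x_1) = 6.125743, coefficient = 4
x_2 = 2.3750, f(x_2) = 10.751013, coefficient = 2
x_3 = 2.9375, f(x_3) = 18.868616, coefficient = 4
x_4 = 3.5000, f(x_4) = 33.115452, coefficient = 1

I ≈ (0.562500/3) × 158.085255 = 29.640985
Exact value: 29.625109
Error: 0.015876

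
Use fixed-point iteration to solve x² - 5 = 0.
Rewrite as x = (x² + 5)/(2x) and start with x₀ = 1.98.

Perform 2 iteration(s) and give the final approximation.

Equation: x² - 5 = 0
Fixed-point form: x = (x² + 5)/(2x)
x₀ = 1.98

x_1 = g(1.980000) = 2.252626
x_2 = g(2.252626) = 2.236129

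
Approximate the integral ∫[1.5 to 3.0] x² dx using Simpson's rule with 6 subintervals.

f(x) = x²
a = 1.5, b = 3.0, n = 6
h = (b - a)/n = 0.250000

Simpson's rule: (h/3)[f(x₀) + 4f(x₁) + 2f(x₂) + ... + f(xₙ)]

x_0 = 1.5000, f(x_0) = 2.250000, coefficient = 1
x_1 = 1.7500, f(x_1) = 3.062500, coefficient = 4
x_2 = 2.0000, f(x_2) = 4.000000, coefficient = 2
x_3 = 2.2500, f(x_3) = 5.062500, coefficient = 4
x_4 = 2.5000, f(x_4) = 6.250000, coefficient = 2
x_5 = 2.7500, f(x_5) = 7.562500, coefficient = 4
x_6 = 3.0000, f(x_6) = 9.000000, coefficient = 1

I ≈ (0.250000/3) × 94.500000 = 7.875000
Exact value: 7.875000
Error: 0.000000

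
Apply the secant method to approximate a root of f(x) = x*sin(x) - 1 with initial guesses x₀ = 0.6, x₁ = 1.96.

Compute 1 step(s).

f(x) = x*sin(x) - 1
x₀ = 0.6, x₁ = 1.96

Secant formula: x_{n+1} = x_n - f(x_n)(x_n - x_{n-1})/(f(x_n) - f(x_{n-1}))

Iteration 1:
  f(0.600000) = -0.661215
  f(1.960000) = 0.813415
  x_2 = 1.960000 - 0.813415×(1.960000 - 0.600000)/(0.813415 - (-0.661215))
       = 1.209816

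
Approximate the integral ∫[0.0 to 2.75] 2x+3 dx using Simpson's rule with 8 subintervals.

f(x) = 2x+3
a = 0.0, b = 2.75, n = 8
h = (b - a)/n = 0.343750

Simpson's rule: (h/3)[f(x₀) + 4f(x₁) + 2f(x₂) + ... + f(xₙ)]

x_0 = 0.0000, f(x_0) = 3.000000, coefficient = 1
x_1 = 0.3438, f(x_1) = 3.687500, coefficient = 4
x_2 = 0.6875, f(x_2) = 4.375000, coefficient = 2
x_3 = 1.0312, f(x_3) = 5.062500, coefficient = 4
x_4 = 1.3750, f(x_4) = 5.750000, coefficient = 2
x_5 = 1.7188, f(x_5) = 6.437500, coefficient = 4
x_6 = 2.0625, f(x_6) = 7.125000, coefficient = 2
x_7 = 2.4062, f(x_7) = 7.812500, coefficient = 4
x_8 = 2.7500, f(x_8) = 8.500000, coefficient = 1

I ≈ (0.343750/3) × 138.000000 = 15.812500
Exact value: 15.812500
Error: 0.000000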